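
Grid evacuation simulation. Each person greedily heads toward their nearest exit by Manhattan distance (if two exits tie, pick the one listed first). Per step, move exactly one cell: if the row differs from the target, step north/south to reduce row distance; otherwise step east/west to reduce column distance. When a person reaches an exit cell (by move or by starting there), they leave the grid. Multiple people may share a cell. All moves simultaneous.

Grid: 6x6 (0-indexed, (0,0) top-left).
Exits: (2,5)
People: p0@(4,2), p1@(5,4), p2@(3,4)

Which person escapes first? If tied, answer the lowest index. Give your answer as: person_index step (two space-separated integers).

Answer: 2 2

Derivation:
Step 1: p0:(4,2)->(3,2) | p1:(5,4)->(4,4) | p2:(3,4)->(2,4)
Step 2: p0:(3,2)->(2,2) | p1:(4,4)->(3,4) | p2:(2,4)->(2,5)->EXIT
Step 3: p0:(2,2)->(2,3) | p1:(3,4)->(2,4) | p2:escaped
Step 4: p0:(2,3)->(2,4) | p1:(2,4)->(2,5)->EXIT | p2:escaped
Step 5: p0:(2,4)->(2,5)->EXIT | p1:escaped | p2:escaped
Exit steps: [5, 4, 2]
First to escape: p2 at step 2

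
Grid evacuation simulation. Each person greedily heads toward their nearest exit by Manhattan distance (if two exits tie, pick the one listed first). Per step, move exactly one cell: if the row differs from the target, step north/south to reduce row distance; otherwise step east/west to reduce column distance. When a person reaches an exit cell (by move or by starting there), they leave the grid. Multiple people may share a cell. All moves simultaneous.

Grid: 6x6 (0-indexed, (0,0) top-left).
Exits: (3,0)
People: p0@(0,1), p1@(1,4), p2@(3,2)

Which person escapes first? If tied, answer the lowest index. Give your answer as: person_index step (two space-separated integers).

Step 1: p0:(0,1)->(1,1) | p1:(1,4)->(2,4) | p2:(3,2)->(3,1)
Step 2: p0:(1,1)->(2,1) | p1:(2,4)->(3,4) | p2:(3,1)->(3,0)->EXIT
Step 3: p0:(2,1)->(3,1) | p1:(3,4)->(3,3) | p2:escaped
Step 4: p0:(3,1)->(3,0)->EXIT | p1:(3,3)->(3,2) | p2:escaped
Step 5: p0:escaped | p1:(3,2)->(3,1) | p2:escaped
Step 6: p0:escaped | p1:(3,1)->(3,0)->EXIT | p2:escaped
Exit steps: [4, 6, 2]
First to escape: p2 at step 2

Answer: 2 2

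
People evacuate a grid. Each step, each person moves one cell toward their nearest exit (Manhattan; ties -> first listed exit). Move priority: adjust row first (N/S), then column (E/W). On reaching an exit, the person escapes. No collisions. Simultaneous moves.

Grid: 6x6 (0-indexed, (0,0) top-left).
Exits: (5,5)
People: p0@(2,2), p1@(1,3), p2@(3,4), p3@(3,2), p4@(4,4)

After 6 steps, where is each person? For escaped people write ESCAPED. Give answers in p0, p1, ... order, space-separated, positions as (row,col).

Step 1: p0:(2,2)->(3,2) | p1:(1,3)->(2,3) | p2:(3,4)->(4,4) | p3:(3,2)->(4,2) | p4:(4,4)->(5,4)
Step 2: p0:(3,2)->(4,2) | p1:(2,3)->(3,3) | p2:(4,4)->(5,4) | p3:(4,2)->(5,2) | p4:(5,4)->(5,5)->EXIT
Step 3: p0:(4,2)->(5,2) | p1:(3,3)->(4,3) | p2:(5,4)->(5,5)->EXIT | p3:(5,2)->(5,3) | p4:escaped
Step 4: p0:(5,2)->(5,3) | p1:(4,3)->(5,3) | p2:escaped | p3:(5,3)->(5,4) | p4:escaped
Step 5: p0:(5,3)->(5,4) | p1:(5,3)->(5,4) | p2:escaped | p3:(5,4)->(5,5)->EXIT | p4:escaped
Step 6: p0:(5,4)->(5,5)->EXIT | p1:(5,4)->(5,5)->EXIT | p2:escaped | p3:escaped | p4:escaped

ESCAPED ESCAPED ESCAPED ESCAPED ESCAPED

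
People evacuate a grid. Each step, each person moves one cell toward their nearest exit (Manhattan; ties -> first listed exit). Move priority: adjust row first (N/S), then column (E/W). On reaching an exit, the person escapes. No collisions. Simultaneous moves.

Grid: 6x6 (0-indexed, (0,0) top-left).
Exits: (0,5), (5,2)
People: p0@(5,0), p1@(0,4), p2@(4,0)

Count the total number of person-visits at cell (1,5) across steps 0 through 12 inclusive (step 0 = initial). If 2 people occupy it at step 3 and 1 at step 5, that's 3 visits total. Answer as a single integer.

Answer: 0

Derivation:
Step 0: p0@(5,0) p1@(0,4) p2@(4,0) -> at (1,5): 0 [-], cum=0
Step 1: p0@(5,1) p1@ESC p2@(5,0) -> at (1,5): 0 [-], cum=0
Step 2: p0@ESC p1@ESC p2@(5,1) -> at (1,5): 0 [-], cum=0
Step 3: p0@ESC p1@ESC p2@ESC -> at (1,5): 0 [-], cum=0
Total visits = 0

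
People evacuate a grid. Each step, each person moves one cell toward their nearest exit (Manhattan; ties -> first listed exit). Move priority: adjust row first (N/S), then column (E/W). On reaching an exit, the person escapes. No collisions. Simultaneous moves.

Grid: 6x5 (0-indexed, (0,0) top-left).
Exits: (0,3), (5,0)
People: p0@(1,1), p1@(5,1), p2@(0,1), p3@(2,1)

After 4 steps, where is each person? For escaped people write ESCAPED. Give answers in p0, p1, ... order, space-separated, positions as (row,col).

Step 1: p0:(1,1)->(0,1) | p1:(5,1)->(5,0)->EXIT | p2:(0,1)->(0,2) | p3:(2,1)->(1,1)
Step 2: p0:(0,1)->(0,2) | p1:escaped | p2:(0,2)->(0,3)->EXIT | p3:(1,1)->(0,1)
Step 3: p0:(0,2)->(0,3)->EXIT | p1:escaped | p2:escaped | p3:(0,1)->(0,2)
Step 4: p0:escaped | p1:escaped | p2:escaped | p3:(0,2)->(0,3)->EXIT

ESCAPED ESCAPED ESCAPED ESCAPED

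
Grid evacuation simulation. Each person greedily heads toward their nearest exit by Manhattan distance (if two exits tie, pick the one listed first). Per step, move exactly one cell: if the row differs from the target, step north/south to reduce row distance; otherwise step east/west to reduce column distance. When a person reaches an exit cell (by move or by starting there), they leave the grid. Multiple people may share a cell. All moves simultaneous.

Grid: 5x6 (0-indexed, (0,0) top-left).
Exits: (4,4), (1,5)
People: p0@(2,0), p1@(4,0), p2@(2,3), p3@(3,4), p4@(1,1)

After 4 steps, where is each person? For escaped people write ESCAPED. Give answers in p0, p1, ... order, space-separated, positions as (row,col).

Step 1: p0:(2,0)->(3,0) | p1:(4,0)->(4,1) | p2:(2,3)->(3,3) | p3:(3,4)->(4,4)->EXIT | p4:(1,1)->(1,2)
Step 2: p0:(3,0)->(4,0) | p1:(4,1)->(4,2) | p2:(3,3)->(4,3) | p3:escaped | p4:(1,2)->(1,3)
Step 3: p0:(4,0)->(4,1) | p1:(4,2)->(4,3) | p2:(4,3)->(4,4)->EXIT | p3:escaped | p4:(1,3)->(1,4)
Step 4: p0:(4,1)->(4,2) | p1:(4,3)->(4,4)->EXIT | p2:escaped | p3:escaped | p4:(1,4)->(1,5)->EXIT

(4,2) ESCAPED ESCAPED ESCAPED ESCAPED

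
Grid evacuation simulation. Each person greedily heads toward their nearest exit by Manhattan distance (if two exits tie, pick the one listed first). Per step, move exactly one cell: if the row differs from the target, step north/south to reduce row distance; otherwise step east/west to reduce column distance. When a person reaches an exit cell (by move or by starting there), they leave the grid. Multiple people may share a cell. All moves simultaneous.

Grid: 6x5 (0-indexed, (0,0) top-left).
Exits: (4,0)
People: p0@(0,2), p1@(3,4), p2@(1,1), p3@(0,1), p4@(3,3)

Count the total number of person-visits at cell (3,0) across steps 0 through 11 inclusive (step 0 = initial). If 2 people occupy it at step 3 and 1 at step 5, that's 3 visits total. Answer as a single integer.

Answer: 0

Derivation:
Step 0: p0@(0,2) p1@(3,4) p2@(1,1) p3@(0,1) p4@(3,3) -> at (3,0): 0 [-], cum=0
Step 1: p0@(1,2) p1@(4,4) p2@(2,1) p3@(1,1) p4@(4,3) -> at (3,0): 0 [-], cum=0
Step 2: p0@(2,2) p1@(4,3) p2@(3,1) p3@(2,1) p4@(4,2) -> at (3,0): 0 [-], cum=0
Step 3: p0@(3,2) p1@(4,2) p2@(4,1) p3@(3,1) p4@(4,1) -> at (3,0): 0 [-], cum=0
Step 4: p0@(4,2) p1@(4,1) p2@ESC p3@(4,1) p4@ESC -> at (3,0): 0 [-], cum=0
Step 5: p0@(4,1) p1@ESC p2@ESC p3@ESC p4@ESC -> at (3,0): 0 [-], cum=0
Step 6: p0@ESC p1@ESC p2@ESC p3@ESC p4@ESC -> at (3,0): 0 [-], cum=0
Total visits = 0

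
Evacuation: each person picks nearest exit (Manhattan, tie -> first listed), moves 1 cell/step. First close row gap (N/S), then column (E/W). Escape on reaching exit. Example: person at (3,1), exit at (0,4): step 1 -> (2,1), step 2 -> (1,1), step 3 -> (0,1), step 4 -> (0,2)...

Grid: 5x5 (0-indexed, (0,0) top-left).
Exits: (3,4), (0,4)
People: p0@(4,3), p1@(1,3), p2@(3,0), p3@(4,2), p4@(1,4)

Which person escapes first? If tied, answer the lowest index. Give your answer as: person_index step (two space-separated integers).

Answer: 4 1

Derivation:
Step 1: p0:(4,3)->(3,3) | p1:(1,3)->(0,3) | p2:(3,0)->(3,1) | p3:(4,2)->(3,2) | p4:(1,4)->(0,4)->EXIT
Step 2: p0:(3,3)->(3,4)->EXIT | p1:(0,3)->(0,4)->EXIT | p2:(3,1)->(3,2) | p3:(3,2)->(3,3) | p4:escaped
Step 3: p0:escaped | p1:escaped | p2:(3,2)->(3,3) | p3:(3,3)->(3,4)->EXIT | p4:escaped
Step 4: p0:escaped | p1:escaped | p2:(3,3)->(3,4)->EXIT | p3:escaped | p4:escaped
Exit steps: [2, 2, 4, 3, 1]
First to escape: p4 at step 1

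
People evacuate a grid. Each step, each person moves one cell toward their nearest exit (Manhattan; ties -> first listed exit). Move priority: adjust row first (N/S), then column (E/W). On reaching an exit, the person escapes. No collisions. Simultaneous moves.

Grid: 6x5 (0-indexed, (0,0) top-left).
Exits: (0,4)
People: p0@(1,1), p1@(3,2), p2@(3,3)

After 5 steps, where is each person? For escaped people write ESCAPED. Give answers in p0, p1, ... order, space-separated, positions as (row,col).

Step 1: p0:(1,1)->(0,1) | p1:(3,2)->(2,2) | p2:(3,3)->(2,3)
Step 2: p0:(0,1)->(0,2) | p1:(2,2)->(1,2) | p2:(2,3)->(1,3)
Step 3: p0:(0,2)->(0,3) | p1:(1,2)->(0,2) | p2:(1,3)->(0,3)
Step 4: p0:(0,3)->(0,4)->EXIT | p1:(0,2)->(0,3) | p2:(0,3)->(0,4)->EXIT
Step 5: p0:escaped | p1:(0,3)->(0,4)->EXIT | p2:escaped

ESCAPED ESCAPED ESCAPED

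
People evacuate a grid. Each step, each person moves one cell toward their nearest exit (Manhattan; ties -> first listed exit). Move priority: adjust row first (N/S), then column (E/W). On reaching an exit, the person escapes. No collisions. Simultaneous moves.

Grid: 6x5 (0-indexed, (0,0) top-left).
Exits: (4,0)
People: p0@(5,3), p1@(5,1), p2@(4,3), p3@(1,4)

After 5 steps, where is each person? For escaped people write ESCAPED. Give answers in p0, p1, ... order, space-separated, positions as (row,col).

Step 1: p0:(5,3)->(4,3) | p1:(5,1)->(4,1) | p2:(4,3)->(4,2) | p3:(1,4)->(2,4)
Step 2: p0:(4,3)->(4,2) | p1:(4,1)->(4,0)->EXIT | p2:(4,2)->(4,1) | p3:(2,4)->(3,4)
Step 3: p0:(4,2)->(4,1) | p1:escaped | p2:(4,1)->(4,0)->EXIT | p3:(3,4)->(4,4)
Step 4: p0:(4,1)->(4,0)->EXIT | p1:escaped | p2:escaped | p3:(4,4)->(4,3)
Step 5: p0:escaped | p1:escaped | p2:escaped | p3:(4,3)->(4,2)

ESCAPED ESCAPED ESCAPED (4,2)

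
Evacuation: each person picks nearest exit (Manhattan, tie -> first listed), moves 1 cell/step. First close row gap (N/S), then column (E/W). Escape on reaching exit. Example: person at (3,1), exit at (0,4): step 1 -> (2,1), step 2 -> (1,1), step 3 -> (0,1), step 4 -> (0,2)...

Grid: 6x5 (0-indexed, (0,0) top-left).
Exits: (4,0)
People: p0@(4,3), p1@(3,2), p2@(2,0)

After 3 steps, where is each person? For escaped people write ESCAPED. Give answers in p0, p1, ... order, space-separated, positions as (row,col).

Step 1: p0:(4,3)->(4,2) | p1:(3,2)->(4,2) | p2:(2,0)->(3,0)
Step 2: p0:(4,2)->(4,1) | p1:(4,2)->(4,1) | p2:(3,0)->(4,0)->EXIT
Step 3: p0:(4,1)->(4,0)->EXIT | p1:(4,1)->(4,0)->EXIT | p2:escaped

ESCAPED ESCAPED ESCAPED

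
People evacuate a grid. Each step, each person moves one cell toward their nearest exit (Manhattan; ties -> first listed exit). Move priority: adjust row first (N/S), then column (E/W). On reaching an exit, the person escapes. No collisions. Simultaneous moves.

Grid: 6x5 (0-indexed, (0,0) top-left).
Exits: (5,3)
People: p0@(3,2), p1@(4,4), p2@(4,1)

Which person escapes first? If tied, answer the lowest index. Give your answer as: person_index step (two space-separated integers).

Answer: 1 2

Derivation:
Step 1: p0:(3,2)->(4,2) | p1:(4,4)->(5,4) | p2:(4,1)->(5,1)
Step 2: p0:(4,2)->(5,2) | p1:(5,4)->(5,3)->EXIT | p2:(5,1)->(5,2)
Step 3: p0:(5,2)->(5,3)->EXIT | p1:escaped | p2:(5,2)->(5,3)->EXIT
Exit steps: [3, 2, 3]
First to escape: p1 at step 2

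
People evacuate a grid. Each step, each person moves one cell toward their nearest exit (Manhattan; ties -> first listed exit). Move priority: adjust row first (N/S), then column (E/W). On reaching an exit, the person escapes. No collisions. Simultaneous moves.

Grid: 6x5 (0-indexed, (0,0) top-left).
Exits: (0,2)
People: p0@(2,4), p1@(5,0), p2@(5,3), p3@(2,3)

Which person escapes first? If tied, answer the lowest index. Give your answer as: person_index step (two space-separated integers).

Answer: 3 3

Derivation:
Step 1: p0:(2,4)->(1,4) | p1:(5,0)->(4,0) | p2:(5,3)->(4,3) | p3:(2,3)->(1,3)
Step 2: p0:(1,4)->(0,4) | p1:(4,0)->(3,0) | p2:(4,3)->(3,3) | p3:(1,3)->(0,3)
Step 3: p0:(0,4)->(0,3) | p1:(3,0)->(2,0) | p2:(3,3)->(2,3) | p3:(0,3)->(0,2)->EXIT
Step 4: p0:(0,3)->(0,2)->EXIT | p1:(2,0)->(1,0) | p2:(2,3)->(1,3) | p3:escaped
Step 5: p0:escaped | p1:(1,0)->(0,0) | p2:(1,3)->(0,3) | p3:escaped
Step 6: p0:escaped | p1:(0,0)->(0,1) | p2:(0,3)->(0,2)->EXIT | p3:escaped
Step 7: p0:escaped | p1:(0,1)->(0,2)->EXIT | p2:escaped | p3:escaped
Exit steps: [4, 7, 6, 3]
First to escape: p3 at step 3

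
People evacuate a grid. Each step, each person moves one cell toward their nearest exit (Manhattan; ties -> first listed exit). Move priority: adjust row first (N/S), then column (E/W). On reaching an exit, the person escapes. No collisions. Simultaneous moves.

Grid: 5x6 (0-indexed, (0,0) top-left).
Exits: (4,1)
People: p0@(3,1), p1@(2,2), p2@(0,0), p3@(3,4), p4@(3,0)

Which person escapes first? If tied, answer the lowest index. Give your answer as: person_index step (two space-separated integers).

Step 1: p0:(3,1)->(4,1)->EXIT | p1:(2,2)->(3,2) | p2:(0,0)->(1,0) | p3:(3,4)->(4,4) | p4:(3,0)->(4,0)
Step 2: p0:escaped | p1:(3,2)->(4,2) | p2:(1,0)->(2,0) | p3:(4,4)->(4,3) | p4:(4,0)->(4,1)->EXIT
Step 3: p0:escaped | p1:(4,2)->(4,1)->EXIT | p2:(2,0)->(3,0) | p3:(4,3)->(4,2) | p4:escaped
Step 4: p0:escaped | p1:escaped | p2:(3,0)->(4,0) | p3:(4,2)->(4,1)->EXIT | p4:escaped
Step 5: p0:escaped | p1:escaped | p2:(4,0)->(4,1)->EXIT | p3:escaped | p4:escaped
Exit steps: [1, 3, 5, 4, 2]
First to escape: p0 at step 1

Answer: 0 1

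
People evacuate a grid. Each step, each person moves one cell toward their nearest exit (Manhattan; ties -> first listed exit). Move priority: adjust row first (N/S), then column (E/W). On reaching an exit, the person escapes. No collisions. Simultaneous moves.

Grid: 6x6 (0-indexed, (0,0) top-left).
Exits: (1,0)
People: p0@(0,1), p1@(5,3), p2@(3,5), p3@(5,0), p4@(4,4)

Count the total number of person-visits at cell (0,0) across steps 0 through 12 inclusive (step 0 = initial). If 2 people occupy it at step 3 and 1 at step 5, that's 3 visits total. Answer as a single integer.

Step 0: p0@(0,1) p1@(5,3) p2@(3,5) p3@(5,0) p4@(4,4) -> at (0,0): 0 [-], cum=0
Step 1: p0@(1,1) p1@(4,3) p2@(2,5) p3@(4,0) p4@(3,4) -> at (0,0): 0 [-], cum=0
Step 2: p0@ESC p1@(3,3) p2@(1,5) p3@(3,0) p4@(2,4) -> at (0,0): 0 [-], cum=0
Step 3: p0@ESC p1@(2,3) p2@(1,4) p3@(2,0) p4@(1,4) -> at (0,0): 0 [-], cum=0
Step 4: p0@ESC p1@(1,3) p2@(1,3) p3@ESC p4@(1,3) -> at (0,0): 0 [-], cum=0
Step 5: p0@ESC p1@(1,2) p2@(1,2) p3@ESC p4@(1,2) -> at (0,0): 0 [-], cum=0
Step 6: p0@ESC p1@(1,1) p2@(1,1) p3@ESC p4@(1,1) -> at (0,0): 0 [-], cum=0
Step 7: p0@ESC p1@ESC p2@ESC p3@ESC p4@ESC -> at (0,0): 0 [-], cum=0
Total visits = 0

Answer: 0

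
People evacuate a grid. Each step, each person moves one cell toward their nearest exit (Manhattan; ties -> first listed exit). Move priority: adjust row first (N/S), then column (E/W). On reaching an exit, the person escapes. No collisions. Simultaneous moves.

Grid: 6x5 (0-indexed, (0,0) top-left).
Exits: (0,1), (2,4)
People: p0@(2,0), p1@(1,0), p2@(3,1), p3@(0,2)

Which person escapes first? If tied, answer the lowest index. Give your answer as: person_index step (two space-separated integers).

Step 1: p0:(2,0)->(1,0) | p1:(1,0)->(0,0) | p2:(3,1)->(2,1) | p3:(0,2)->(0,1)->EXIT
Step 2: p0:(1,0)->(0,0) | p1:(0,0)->(0,1)->EXIT | p2:(2,1)->(1,1) | p3:escaped
Step 3: p0:(0,0)->(0,1)->EXIT | p1:escaped | p2:(1,1)->(0,1)->EXIT | p3:escaped
Exit steps: [3, 2, 3, 1]
First to escape: p3 at step 1

Answer: 3 1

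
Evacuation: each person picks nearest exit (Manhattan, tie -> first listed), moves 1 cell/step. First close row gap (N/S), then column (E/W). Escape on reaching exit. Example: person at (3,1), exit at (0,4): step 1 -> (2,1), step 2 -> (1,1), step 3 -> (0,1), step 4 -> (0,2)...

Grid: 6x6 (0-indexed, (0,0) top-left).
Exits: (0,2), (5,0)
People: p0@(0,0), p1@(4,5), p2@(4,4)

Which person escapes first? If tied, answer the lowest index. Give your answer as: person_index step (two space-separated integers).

Step 1: p0:(0,0)->(0,1) | p1:(4,5)->(5,5) | p2:(4,4)->(5,4)
Step 2: p0:(0,1)->(0,2)->EXIT | p1:(5,5)->(5,4) | p2:(5,4)->(5,3)
Step 3: p0:escaped | p1:(5,4)->(5,3) | p2:(5,3)->(5,2)
Step 4: p0:escaped | p1:(5,3)->(5,2) | p2:(5,2)->(5,1)
Step 5: p0:escaped | p1:(5,2)->(5,1) | p2:(5,1)->(5,0)->EXIT
Step 6: p0:escaped | p1:(5,1)->(5,0)->EXIT | p2:escaped
Exit steps: [2, 6, 5]
First to escape: p0 at step 2

Answer: 0 2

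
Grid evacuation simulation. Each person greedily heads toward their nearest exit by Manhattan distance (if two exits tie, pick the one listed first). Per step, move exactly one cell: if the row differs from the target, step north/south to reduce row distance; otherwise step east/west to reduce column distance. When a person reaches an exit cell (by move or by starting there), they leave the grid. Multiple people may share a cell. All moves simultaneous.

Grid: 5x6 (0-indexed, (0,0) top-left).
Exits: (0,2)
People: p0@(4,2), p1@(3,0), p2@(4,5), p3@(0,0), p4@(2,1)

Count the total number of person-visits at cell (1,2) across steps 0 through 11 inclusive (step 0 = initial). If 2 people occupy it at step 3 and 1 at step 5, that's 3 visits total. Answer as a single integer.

Answer: 1

Derivation:
Step 0: p0@(4,2) p1@(3,0) p2@(4,5) p3@(0,0) p4@(2,1) -> at (1,2): 0 [-], cum=0
Step 1: p0@(3,2) p1@(2,0) p2@(3,5) p3@(0,1) p4@(1,1) -> at (1,2): 0 [-], cum=0
Step 2: p0@(2,2) p1@(1,0) p2@(2,5) p3@ESC p4@(0,1) -> at (1,2): 0 [-], cum=0
Step 3: p0@(1,2) p1@(0,0) p2@(1,5) p3@ESC p4@ESC -> at (1,2): 1 [p0], cum=1
Step 4: p0@ESC p1@(0,1) p2@(0,5) p3@ESC p4@ESC -> at (1,2): 0 [-], cum=1
Step 5: p0@ESC p1@ESC p2@(0,4) p3@ESC p4@ESC -> at (1,2): 0 [-], cum=1
Step 6: p0@ESC p1@ESC p2@(0,3) p3@ESC p4@ESC -> at (1,2): 0 [-], cum=1
Step 7: p0@ESC p1@ESC p2@ESC p3@ESC p4@ESC -> at (1,2): 0 [-], cum=1
Total visits = 1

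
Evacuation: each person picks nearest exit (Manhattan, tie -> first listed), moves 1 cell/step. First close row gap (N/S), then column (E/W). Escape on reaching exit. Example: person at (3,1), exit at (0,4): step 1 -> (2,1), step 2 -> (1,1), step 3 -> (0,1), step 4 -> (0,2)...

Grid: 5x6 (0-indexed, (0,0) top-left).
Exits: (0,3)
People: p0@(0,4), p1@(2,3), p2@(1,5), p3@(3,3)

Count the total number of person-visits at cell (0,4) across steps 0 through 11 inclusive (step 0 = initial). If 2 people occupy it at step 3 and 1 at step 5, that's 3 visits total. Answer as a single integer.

Step 0: p0@(0,4) p1@(2,3) p2@(1,5) p3@(3,3) -> at (0,4): 1 [p0], cum=1
Step 1: p0@ESC p1@(1,3) p2@(0,5) p3@(2,3) -> at (0,4): 0 [-], cum=1
Step 2: p0@ESC p1@ESC p2@(0,4) p3@(1,3) -> at (0,4): 1 [p2], cum=2
Step 3: p0@ESC p1@ESC p2@ESC p3@ESC -> at (0,4): 0 [-], cum=2
Total visits = 2

Answer: 2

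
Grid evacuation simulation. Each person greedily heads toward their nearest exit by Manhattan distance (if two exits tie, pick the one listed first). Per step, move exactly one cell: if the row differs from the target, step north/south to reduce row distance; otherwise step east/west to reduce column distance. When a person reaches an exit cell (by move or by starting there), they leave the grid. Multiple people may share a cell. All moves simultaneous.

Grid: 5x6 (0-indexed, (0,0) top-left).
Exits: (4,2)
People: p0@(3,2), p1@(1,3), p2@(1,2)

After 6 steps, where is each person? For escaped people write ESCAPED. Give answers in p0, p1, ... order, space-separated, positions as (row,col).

Step 1: p0:(3,2)->(4,2)->EXIT | p1:(1,3)->(2,3) | p2:(1,2)->(2,2)
Step 2: p0:escaped | p1:(2,3)->(3,3) | p2:(2,2)->(3,2)
Step 3: p0:escaped | p1:(3,3)->(4,3) | p2:(3,2)->(4,2)->EXIT
Step 4: p0:escaped | p1:(4,3)->(4,2)->EXIT | p2:escaped

ESCAPED ESCAPED ESCAPED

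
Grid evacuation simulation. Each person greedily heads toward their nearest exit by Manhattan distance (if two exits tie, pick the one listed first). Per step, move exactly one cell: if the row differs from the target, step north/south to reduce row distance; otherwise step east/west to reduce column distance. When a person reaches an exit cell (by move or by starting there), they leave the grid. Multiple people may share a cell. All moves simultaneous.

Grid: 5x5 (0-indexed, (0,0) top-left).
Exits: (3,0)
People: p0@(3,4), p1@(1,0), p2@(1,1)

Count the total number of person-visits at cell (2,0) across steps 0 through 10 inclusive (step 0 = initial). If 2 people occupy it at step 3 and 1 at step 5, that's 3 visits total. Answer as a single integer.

Step 0: p0@(3,4) p1@(1,0) p2@(1,1) -> at (2,0): 0 [-], cum=0
Step 1: p0@(3,3) p1@(2,0) p2@(2,1) -> at (2,0): 1 [p1], cum=1
Step 2: p0@(3,2) p1@ESC p2@(3,1) -> at (2,0): 0 [-], cum=1
Step 3: p0@(3,1) p1@ESC p2@ESC -> at (2,0): 0 [-], cum=1
Step 4: p0@ESC p1@ESC p2@ESC -> at (2,0): 0 [-], cum=1
Total visits = 1

Answer: 1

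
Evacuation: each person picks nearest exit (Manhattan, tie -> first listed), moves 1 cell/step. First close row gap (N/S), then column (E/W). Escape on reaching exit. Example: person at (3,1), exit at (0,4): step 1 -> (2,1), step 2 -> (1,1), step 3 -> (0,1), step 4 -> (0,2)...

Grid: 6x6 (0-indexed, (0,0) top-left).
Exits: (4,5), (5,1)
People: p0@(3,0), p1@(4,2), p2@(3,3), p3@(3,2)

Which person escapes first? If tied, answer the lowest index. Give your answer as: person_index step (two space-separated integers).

Answer: 1 2

Derivation:
Step 1: p0:(3,0)->(4,0) | p1:(4,2)->(5,2) | p2:(3,3)->(4,3) | p3:(3,2)->(4,2)
Step 2: p0:(4,0)->(5,0) | p1:(5,2)->(5,1)->EXIT | p2:(4,3)->(4,4) | p3:(4,2)->(5,2)
Step 3: p0:(5,0)->(5,1)->EXIT | p1:escaped | p2:(4,4)->(4,5)->EXIT | p3:(5,2)->(5,1)->EXIT
Exit steps: [3, 2, 3, 3]
First to escape: p1 at step 2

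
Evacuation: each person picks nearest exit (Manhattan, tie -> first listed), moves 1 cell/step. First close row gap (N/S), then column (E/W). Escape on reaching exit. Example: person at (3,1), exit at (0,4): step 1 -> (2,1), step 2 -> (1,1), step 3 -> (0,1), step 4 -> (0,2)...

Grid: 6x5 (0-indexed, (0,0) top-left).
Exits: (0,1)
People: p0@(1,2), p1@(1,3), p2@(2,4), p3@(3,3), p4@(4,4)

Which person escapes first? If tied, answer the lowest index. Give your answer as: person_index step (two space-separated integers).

Answer: 0 2

Derivation:
Step 1: p0:(1,2)->(0,2) | p1:(1,3)->(0,3) | p2:(2,4)->(1,4) | p3:(3,3)->(2,3) | p4:(4,4)->(3,4)
Step 2: p0:(0,2)->(0,1)->EXIT | p1:(0,3)->(0,2) | p2:(1,4)->(0,4) | p3:(2,3)->(1,3) | p4:(3,4)->(2,4)
Step 3: p0:escaped | p1:(0,2)->(0,1)->EXIT | p2:(0,4)->(0,3) | p3:(1,3)->(0,3) | p4:(2,4)->(1,4)
Step 4: p0:escaped | p1:escaped | p2:(0,3)->(0,2) | p3:(0,3)->(0,2) | p4:(1,4)->(0,4)
Step 5: p0:escaped | p1:escaped | p2:(0,2)->(0,1)->EXIT | p3:(0,2)->(0,1)->EXIT | p4:(0,4)->(0,3)
Step 6: p0:escaped | p1:escaped | p2:escaped | p3:escaped | p4:(0,3)->(0,2)
Step 7: p0:escaped | p1:escaped | p2:escaped | p3:escaped | p4:(0,2)->(0,1)->EXIT
Exit steps: [2, 3, 5, 5, 7]
First to escape: p0 at step 2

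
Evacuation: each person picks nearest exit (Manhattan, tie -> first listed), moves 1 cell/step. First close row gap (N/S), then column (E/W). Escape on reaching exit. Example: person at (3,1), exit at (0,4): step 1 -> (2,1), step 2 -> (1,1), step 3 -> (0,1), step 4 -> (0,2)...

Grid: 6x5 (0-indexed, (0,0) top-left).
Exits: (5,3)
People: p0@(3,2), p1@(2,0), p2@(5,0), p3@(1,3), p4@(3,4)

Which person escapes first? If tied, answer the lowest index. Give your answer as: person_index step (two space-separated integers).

Answer: 0 3

Derivation:
Step 1: p0:(3,2)->(4,2) | p1:(2,0)->(3,0) | p2:(5,0)->(5,1) | p3:(1,3)->(2,3) | p4:(3,4)->(4,4)
Step 2: p0:(4,2)->(5,2) | p1:(3,0)->(4,0) | p2:(5,1)->(5,2) | p3:(2,3)->(3,3) | p4:(4,4)->(5,4)
Step 3: p0:(5,2)->(5,3)->EXIT | p1:(4,0)->(5,0) | p2:(5,2)->(5,3)->EXIT | p3:(3,3)->(4,3) | p4:(5,4)->(5,3)->EXIT
Step 4: p0:escaped | p1:(5,0)->(5,1) | p2:escaped | p3:(4,3)->(5,3)->EXIT | p4:escaped
Step 5: p0:escaped | p1:(5,1)->(5,2) | p2:escaped | p3:escaped | p4:escaped
Step 6: p0:escaped | p1:(5,2)->(5,3)->EXIT | p2:escaped | p3:escaped | p4:escaped
Exit steps: [3, 6, 3, 4, 3]
First to escape: p0 at step 3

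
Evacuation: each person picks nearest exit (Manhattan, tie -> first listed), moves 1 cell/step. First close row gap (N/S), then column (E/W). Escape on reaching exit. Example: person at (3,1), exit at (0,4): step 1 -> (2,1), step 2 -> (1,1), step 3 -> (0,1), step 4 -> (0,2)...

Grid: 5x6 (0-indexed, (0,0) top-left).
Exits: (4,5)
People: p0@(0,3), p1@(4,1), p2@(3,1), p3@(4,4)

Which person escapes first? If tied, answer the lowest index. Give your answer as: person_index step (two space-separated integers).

Answer: 3 1

Derivation:
Step 1: p0:(0,3)->(1,3) | p1:(4,1)->(4,2) | p2:(3,1)->(4,1) | p3:(4,4)->(4,5)->EXIT
Step 2: p0:(1,3)->(2,3) | p1:(4,2)->(4,3) | p2:(4,1)->(4,2) | p3:escaped
Step 3: p0:(2,3)->(3,3) | p1:(4,3)->(4,4) | p2:(4,2)->(4,3) | p3:escaped
Step 4: p0:(3,3)->(4,3) | p1:(4,4)->(4,5)->EXIT | p2:(4,3)->(4,4) | p3:escaped
Step 5: p0:(4,3)->(4,4) | p1:escaped | p2:(4,4)->(4,5)->EXIT | p3:escaped
Step 6: p0:(4,4)->(4,5)->EXIT | p1:escaped | p2:escaped | p3:escaped
Exit steps: [6, 4, 5, 1]
First to escape: p3 at step 1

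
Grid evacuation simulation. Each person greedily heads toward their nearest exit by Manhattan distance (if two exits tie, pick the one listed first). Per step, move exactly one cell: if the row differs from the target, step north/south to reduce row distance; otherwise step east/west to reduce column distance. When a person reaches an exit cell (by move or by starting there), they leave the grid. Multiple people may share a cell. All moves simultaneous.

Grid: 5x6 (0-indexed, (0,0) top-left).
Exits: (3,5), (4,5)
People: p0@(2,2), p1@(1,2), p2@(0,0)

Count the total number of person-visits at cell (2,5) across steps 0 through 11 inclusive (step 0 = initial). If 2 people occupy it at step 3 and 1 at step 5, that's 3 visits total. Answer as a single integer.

Answer: 0

Derivation:
Step 0: p0@(2,2) p1@(1,2) p2@(0,0) -> at (2,5): 0 [-], cum=0
Step 1: p0@(3,2) p1@(2,2) p2@(1,0) -> at (2,5): 0 [-], cum=0
Step 2: p0@(3,3) p1@(3,2) p2@(2,0) -> at (2,5): 0 [-], cum=0
Step 3: p0@(3,4) p1@(3,3) p2@(3,0) -> at (2,5): 0 [-], cum=0
Step 4: p0@ESC p1@(3,4) p2@(3,1) -> at (2,5): 0 [-], cum=0
Step 5: p0@ESC p1@ESC p2@(3,2) -> at (2,5): 0 [-], cum=0
Step 6: p0@ESC p1@ESC p2@(3,3) -> at (2,5): 0 [-], cum=0
Step 7: p0@ESC p1@ESC p2@(3,4) -> at (2,5): 0 [-], cum=0
Step 8: p0@ESC p1@ESC p2@ESC -> at (2,5): 0 [-], cum=0
Total visits = 0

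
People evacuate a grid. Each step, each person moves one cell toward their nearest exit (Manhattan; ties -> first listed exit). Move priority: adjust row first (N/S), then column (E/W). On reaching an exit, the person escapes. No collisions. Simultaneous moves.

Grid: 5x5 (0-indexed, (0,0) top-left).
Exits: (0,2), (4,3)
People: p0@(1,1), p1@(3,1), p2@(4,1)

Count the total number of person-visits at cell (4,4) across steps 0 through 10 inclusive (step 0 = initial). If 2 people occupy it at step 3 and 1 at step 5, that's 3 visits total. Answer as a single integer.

Step 0: p0@(1,1) p1@(3,1) p2@(4,1) -> at (4,4): 0 [-], cum=0
Step 1: p0@(0,1) p1@(4,1) p2@(4,2) -> at (4,4): 0 [-], cum=0
Step 2: p0@ESC p1@(4,2) p2@ESC -> at (4,4): 0 [-], cum=0
Step 3: p0@ESC p1@ESC p2@ESC -> at (4,4): 0 [-], cum=0
Total visits = 0

Answer: 0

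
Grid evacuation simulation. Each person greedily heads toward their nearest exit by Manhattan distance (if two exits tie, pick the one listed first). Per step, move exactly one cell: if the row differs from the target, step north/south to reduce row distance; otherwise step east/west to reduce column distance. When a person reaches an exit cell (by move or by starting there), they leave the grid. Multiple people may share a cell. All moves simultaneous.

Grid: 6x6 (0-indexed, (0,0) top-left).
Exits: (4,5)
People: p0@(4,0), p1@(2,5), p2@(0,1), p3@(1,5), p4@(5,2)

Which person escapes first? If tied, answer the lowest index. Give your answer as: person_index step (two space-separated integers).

Step 1: p0:(4,0)->(4,1) | p1:(2,5)->(3,5) | p2:(0,1)->(1,1) | p3:(1,5)->(2,5) | p4:(5,2)->(4,2)
Step 2: p0:(4,1)->(4,2) | p1:(3,5)->(4,5)->EXIT | p2:(1,1)->(2,1) | p3:(2,5)->(3,5) | p4:(4,2)->(4,3)
Step 3: p0:(4,2)->(4,3) | p1:escaped | p2:(2,1)->(3,1) | p3:(3,5)->(4,5)->EXIT | p4:(4,3)->(4,4)
Step 4: p0:(4,3)->(4,4) | p1:escaped | p2:(3,1)->(4,1) | p3:escaped | p4:(4,4)->(4,5)->EXIT
Step 5: p0:(4,4)->(4,5)->EXIT | p1:escaped | p2:(4,1)->(4,2) | p3:escaped | p4:escaped
Step 6: p0:escaped | p1:escaped | p2:(4,2)->(4,3) | p3:escaped | p4:escaped
Step 7: p0:escaped | p1:escaped | p2:(4,3)->(4,4) | p3:escaped | p4:escaped
Step 8: p0:escaped | p1:escaped | p2:(4,4)->(4,5)->EXIT | p3:escaped | p4:escaped
Exit steps: [5, 2, 8, 3, 4]
First to escape: p1 at step 2

Answer: 1 2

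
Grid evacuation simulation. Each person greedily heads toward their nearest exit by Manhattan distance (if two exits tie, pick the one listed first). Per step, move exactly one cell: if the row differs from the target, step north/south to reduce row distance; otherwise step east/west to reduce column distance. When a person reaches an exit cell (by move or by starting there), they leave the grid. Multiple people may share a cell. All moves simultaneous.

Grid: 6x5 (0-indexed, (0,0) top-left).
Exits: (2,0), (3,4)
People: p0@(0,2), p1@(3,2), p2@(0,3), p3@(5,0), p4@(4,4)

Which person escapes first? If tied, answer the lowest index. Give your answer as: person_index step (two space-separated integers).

Step 1: p0:(0,2)->(1,2) | p1:(3,2)->(3,3) | p2:(0,3)->(1,3) | p3:(5,0)->(4,0) | p4:(4,4)->(3,4)->EXIT
Step 2: p0:(1,2)->(2,2) | p1:(3,3)->(3,4)->EXIT | p2:(1,3)->(2,3) | p3:(4,0)->(3,0) | p4:escaped
Step 3: p0:(2,2)->(2,1) | p1:escaped | p2:(2,3)->(3,3) | p3:(3,0)->(2,0)->EXIT | p4:escaped
Step 4: p0:(2,1)->(2,0)->EXIT | p1:escaped | p2:(3,3)->(3,4)->EXIT | p3:escaped | p4:escaped
Exit steps: [4, 2, 4, 3, 1]
First to escape: p4 at step 1

Answer: 4 1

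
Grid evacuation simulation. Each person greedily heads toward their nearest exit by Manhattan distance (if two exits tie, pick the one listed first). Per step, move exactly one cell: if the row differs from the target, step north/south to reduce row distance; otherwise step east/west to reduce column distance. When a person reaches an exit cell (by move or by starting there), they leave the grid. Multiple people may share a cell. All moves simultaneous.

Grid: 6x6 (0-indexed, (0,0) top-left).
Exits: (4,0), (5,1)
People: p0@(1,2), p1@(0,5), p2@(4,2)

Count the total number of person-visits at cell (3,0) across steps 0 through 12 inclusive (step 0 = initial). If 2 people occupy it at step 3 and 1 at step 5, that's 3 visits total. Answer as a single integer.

Answer: 0

Derivation:
Step 0: p0@(1,2) p1@(0,5) p2@(4,2) -> at (3,0): 0 [-], cum=0
Step 1: p0@(2,2) p1@(1,5) p2@(4,1) -> at (3,0): 0 [-], cum=0
Step 2: p0@(3,2) p1@(2,5) p2@ESC -> at (3,0): 0 [-], cum=0
Step 3: p0@(4,2) p1@(3,5) p2@ESC -> at (3,0): 0 [-], cum=0
Step 4: p0@(4,1) p1@(4,5) p2@ESC -> at (3,0): 0 [-], cum=0
Step 5: p0@ESC p1@(4,4) p2@ESC -> at (3,0): 0 [-], cum=0
Step 6: p0@ESC p1@(4,3) p2@ESC -> at (3,0): 0 [-], cum=0
Step 7: p0@ESC p1@(4,2) p2@ESC -> at (3,0): 0 [-], cum=0
Step 8: p0@ESC p1@(4,1) p2@ESC -> at (3,0): 0 [-], cum=0
Step 9: p0@ESC p1@ESC p2@ESC -> at (3,0): 0 [-], cum=0
Total visits = 0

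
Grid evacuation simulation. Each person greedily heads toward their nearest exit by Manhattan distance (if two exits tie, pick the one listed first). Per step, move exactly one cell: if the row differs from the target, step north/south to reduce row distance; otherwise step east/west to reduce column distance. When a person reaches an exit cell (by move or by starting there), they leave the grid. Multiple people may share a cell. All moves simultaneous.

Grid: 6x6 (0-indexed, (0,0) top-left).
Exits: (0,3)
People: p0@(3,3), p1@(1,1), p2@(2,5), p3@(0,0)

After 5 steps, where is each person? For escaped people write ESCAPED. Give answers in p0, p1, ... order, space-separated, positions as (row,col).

Step 1: p0:(3,3)->(2,3) | p1:(1,1)->(0,1) | p2:(2,5)->(1,5) | p3:(0,0)->(0,1)
Step 2: p0:(2,3)->(1,3) | p1:(0,1)->(0,2) | p2:(1,5)->(0,5) | p3:(0,1)->(0,2)
Step 3: p0:(1,3)->(0,3)->EXIT | p1:(0,2)->(0,3)->EXIT | p2:(0,5)->(0,4) | p3:(0,2)->(0,3)->EXIT
Step 4: p0:escaped | p1:escaped | p2:(0,4)->(0,3)->EXIT | p3:escaped

ESCAPED ESCAPED ESCAPED ESCAPED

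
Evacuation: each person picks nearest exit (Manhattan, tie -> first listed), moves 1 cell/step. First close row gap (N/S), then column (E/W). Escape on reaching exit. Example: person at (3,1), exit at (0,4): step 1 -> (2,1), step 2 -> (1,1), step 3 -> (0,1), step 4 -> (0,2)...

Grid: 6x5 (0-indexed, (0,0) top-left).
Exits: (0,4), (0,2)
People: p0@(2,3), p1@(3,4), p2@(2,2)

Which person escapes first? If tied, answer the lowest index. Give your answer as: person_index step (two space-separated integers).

Answer: 2 2

Derivation:
Step 1: p0:(2,3)->(1,3) | p1:(3,4)->(2,4) | p2:(2,2)->(1,2)
Step 2: p0:(1,3)->(0,3) | p1:(2,4)->(1,4) | p2:(1,2)->(0,2)->EXIT
Step 3: p0:(0,3)->(0,4)->EXIT | p1:(1,4)->(0,4)->EXIT | p2:escaped
Exit steps: [3, 3, 2]
First to escape: p2 at step 2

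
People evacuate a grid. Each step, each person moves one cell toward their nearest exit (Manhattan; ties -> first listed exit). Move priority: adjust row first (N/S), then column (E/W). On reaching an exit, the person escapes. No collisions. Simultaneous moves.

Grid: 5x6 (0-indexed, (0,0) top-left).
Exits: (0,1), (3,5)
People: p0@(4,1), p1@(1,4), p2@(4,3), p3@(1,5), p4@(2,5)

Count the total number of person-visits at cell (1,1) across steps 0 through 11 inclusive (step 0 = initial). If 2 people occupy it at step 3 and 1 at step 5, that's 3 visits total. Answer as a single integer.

Step 0: p0@(4,1) p1@(1,4) p2@(4,3) p3@(1,5) p4@(2,5) -> at (1,1): 0 [-], cum=0
Step 1: p0@(3,1) p1@(2,4) p2@(3,3) p3@(2,5) p4@ESC -> at (1,1): 0 [-], cum=0
Step 2: p0@(2,1) p1@(3,4) p2@(3,4) p3@ESC p4@ESC -> at (1,1): 0 [-], cum=0
Step 3: p0@(1,1) p1@ESC p2@ESC p3@ESC p4@ESC -> at (1,1): 1 [p0], cum=1
Step 4: p0@ESC p1@ESC p2@ESC p3@ESC p4@ESC -> at (1,1): 0 [-], cum=1
Total visits = 1

Answer: 1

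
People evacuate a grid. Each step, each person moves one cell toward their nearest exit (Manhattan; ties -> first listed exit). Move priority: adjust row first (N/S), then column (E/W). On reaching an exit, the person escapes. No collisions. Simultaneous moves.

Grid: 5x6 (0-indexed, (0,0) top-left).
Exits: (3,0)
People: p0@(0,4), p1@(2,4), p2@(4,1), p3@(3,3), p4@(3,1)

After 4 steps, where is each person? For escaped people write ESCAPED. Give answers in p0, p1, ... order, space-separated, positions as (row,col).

Step 1: p0:(0,4)->(1,4) | p1:(2,4)->(3,4) | p2:(4,1)->(3,1) | p3:(3,3)->(3,2) | p4:(3,1)->(3,0)->EXIT
Step 2: p0:(1,4)->(2,4) | p1:(3,4)->(3,3) | p2:(3,1)->(3,0)->EXIT | p3:(3,2)->(3,1) | p4:escaped
Step 3: p0:(2,4)->(3,4) | p1:(3,3)->(3,2) | p2:escaped | p3:(3,1)->(3,0)->EXIT | p4:escaped
Step 4: p0:(3,4)->(3,3) | p1:(3,2)->(3,1) | p2:escaped | p3:escaped | p4:escaped

(3,3) (3,1) ESCAPED ESCAPED ESCAPED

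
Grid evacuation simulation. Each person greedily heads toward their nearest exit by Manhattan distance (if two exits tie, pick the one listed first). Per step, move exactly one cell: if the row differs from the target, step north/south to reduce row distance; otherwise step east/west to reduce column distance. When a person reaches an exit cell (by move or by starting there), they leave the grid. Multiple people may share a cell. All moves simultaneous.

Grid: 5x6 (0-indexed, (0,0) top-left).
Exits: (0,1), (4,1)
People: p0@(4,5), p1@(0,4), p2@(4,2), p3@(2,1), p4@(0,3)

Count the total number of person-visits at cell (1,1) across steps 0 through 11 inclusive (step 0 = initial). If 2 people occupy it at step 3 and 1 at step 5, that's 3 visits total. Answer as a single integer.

Step 0: p0@(4,5) p1@(0,4) p2@(4,2) p3@(2,1) p4@(0,3) -> at (1,1): 0 [-], cum=0
Step 1: p0@(4,4) p1@(0,3) p2@ESC p3@(1,1) p4@(0,2) -> at (1,1): 1 [p3], cum=1
Step 2: p0@(4,3) p1@(0,2) p2@ESC p3@ESC p4@ESC -> at (1,1): 0 [-], cum=1
Step 3: p0@(4,2) p1@ESC p2@ESC p3@ESC p4@ESC -> at (1,1): 0 [-], cum=1
Step 4: p0@ESC p1@ESC p2@ESC p3@ESC p4@ESC -> at (1,1): 0 [-], cum=1
Total visits = 1

Answer: 1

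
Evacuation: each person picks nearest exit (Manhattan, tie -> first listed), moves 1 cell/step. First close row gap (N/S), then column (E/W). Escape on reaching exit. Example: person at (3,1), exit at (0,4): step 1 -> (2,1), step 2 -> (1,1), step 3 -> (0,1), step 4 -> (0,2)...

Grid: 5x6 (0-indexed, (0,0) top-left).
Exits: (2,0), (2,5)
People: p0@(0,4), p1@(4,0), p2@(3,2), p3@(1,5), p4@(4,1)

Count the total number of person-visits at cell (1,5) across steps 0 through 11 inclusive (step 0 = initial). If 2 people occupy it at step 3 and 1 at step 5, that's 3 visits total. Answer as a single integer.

Step 0: p0@(0,4) p1@(4,0) p2@(3,2) p3@(1,5) p4@(4,1) -> at (1,5): 1 [p3], cum=1
Step 1: p0@(1,4) p1@(3,0) p2@(2,2) p3@ESC p4@(3,1) -> at (1,5): 0 [-], cum=1
Step 2: p0@(2,4) p1@ESC p2@(2,1) p3@ESC p4@(2,1) -> at (1,5): 0 [-], cum=1
Step 3: p0@ESC p1@ESC p2@ESC p3@ESC p4@ESC -> at (1,5): 0 [-], cum=1
Total visits = 1

Answer: 1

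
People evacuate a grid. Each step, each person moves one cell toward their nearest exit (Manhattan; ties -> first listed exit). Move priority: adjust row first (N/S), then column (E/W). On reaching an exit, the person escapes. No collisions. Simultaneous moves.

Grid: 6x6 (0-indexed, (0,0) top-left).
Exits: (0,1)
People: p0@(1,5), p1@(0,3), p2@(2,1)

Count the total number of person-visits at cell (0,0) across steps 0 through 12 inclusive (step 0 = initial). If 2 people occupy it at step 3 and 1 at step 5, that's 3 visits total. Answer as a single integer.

Step 0: p0@(1,5) p1@(0,3) p2@(2,1) -> at (0,0): 0 [-], cum=0
Step 1: p0@(0,5) p1@(0,2) p2@(1,1) -> at (0,0): 0 [-], cum=0
Step 2: p0@(0,4) p1@ESC p2@ESC -> at (0,0): 0 [-], cum=0
Step 3: p0@(0,3) p1@ESC p2@ESC -> at (0,0): 0 [-], cum=0
Step 4: p0@(0,2) p1@ESC p2@ESC -> at (0,0): 0 [-], cum=0
Step 5: p0@ESC p1@ESC p2@ESC -> at (0,0): 0 [-], cum=0
Total visits = 0

Answer: 0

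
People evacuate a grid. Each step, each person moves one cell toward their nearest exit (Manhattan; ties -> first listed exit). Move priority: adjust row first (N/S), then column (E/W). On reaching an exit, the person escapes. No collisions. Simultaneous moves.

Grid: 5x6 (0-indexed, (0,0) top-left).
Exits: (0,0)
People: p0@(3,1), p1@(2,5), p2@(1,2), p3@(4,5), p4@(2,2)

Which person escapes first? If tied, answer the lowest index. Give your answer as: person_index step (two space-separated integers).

Answer: 2 3

Derivation:
Step 1: p0:(3,1)->(2,1) | p1:(2,5)->(1,5) | p2:(1,2)->(0,2) | p3:(4,5)->(3,5) | p4:(2,2)->(1,2)
Step 2: p0:(2,1)->(1,1) | p1:(1,5)->(0,5) | p2:(0,2)->(0,1) | p3:(3,5)->(2,5) | p4:(1,2)->(0,2)
Step 3: p0:(1,1)->(0,1) | p1:(0,5)->(0,4) | p2:(0,1)->(0,0)->EXIT | p3:(2,5)->(1,5) | p4:(0,2)->(0,1)
Step 4: p0:(0,1)->(0,0)->EXIT | p1:(0,4)->(0,3) | p2:escaped | p3:(1,5)->(0,5) | p4:(0,1)->(0,0)->EXIT
Step 5: p0:escaped | p1:(0,3)->(0,2) | p2:escaped | p3:(0,5)->(0,4) | p4:escaped
Step 6: p0:escaped | p1:(0,2)->(0,1) | p2:escaped | p3:(0,4)->(0,3) | p4:escaped
Step 7: p0:escaped | p1:(0,1)->(0,0)->EXIT | p2:escaped | p3:(0,3)->(0,2) | p4:escaped
Step 8: p0:escaped | p1:escaped | p2:escaped | p3:(0,2)->(0,1) | p4:escaped
Step 9: p0:escaped | p1:escaped | p2:escaped | p3:(0,1)->(0,0)->EXIT | p4:escaped
Exit steps: [4, 7, 3, 9, 4]
First to escape: p2 at step 3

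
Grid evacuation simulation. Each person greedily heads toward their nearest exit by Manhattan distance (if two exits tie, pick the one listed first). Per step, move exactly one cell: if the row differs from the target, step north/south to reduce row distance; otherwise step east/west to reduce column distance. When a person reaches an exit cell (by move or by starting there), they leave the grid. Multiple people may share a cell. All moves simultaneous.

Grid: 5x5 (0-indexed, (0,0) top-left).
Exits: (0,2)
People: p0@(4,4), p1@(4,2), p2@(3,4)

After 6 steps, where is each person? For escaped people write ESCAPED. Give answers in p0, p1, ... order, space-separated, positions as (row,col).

Step 1: p0:(4,4)->(3,4) | p1:(4,2)->(3,2) | p2:(3,4)->(2,4)
Step 2: p0:(3,4)->(2,4) | p1:(3,2)->(2,2) | p2:(2,4)->(1,4)
Step 3: p0:(2,4)->(1,4) | p1:(2,2)->(1,2) | p2:(1,4)->(0,4)
Step 4: p0:(1,4)->(0,4) | p1:(1,2)->(0,2)->EXIT | p2:(0,4)->(0,3)
Step 5: p0:(0,4)->(0,3) | p1:escaped | p2:(0,3)->(0,2)->EXIT
Step 6: p0:(0,3)->(0,2)->EXIT | p1:escaped | p2:escaped

ESCAPED ESCAPED ESCAPED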